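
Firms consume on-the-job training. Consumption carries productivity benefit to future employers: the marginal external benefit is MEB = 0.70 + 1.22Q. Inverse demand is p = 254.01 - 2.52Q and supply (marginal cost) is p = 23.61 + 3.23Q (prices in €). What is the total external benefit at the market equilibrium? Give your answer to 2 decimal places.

Market equilibrium (private): 23.61 + 3.23Q = 254.01 - 2.52Q → Q_m = 40.0696.
Total external benefit = ∫₀^{Q_m} (0.70 + 1.22Q) dQ = 0.70×40.0696 + ½×1.22×40.0696² = 1007.4482.

€1007.45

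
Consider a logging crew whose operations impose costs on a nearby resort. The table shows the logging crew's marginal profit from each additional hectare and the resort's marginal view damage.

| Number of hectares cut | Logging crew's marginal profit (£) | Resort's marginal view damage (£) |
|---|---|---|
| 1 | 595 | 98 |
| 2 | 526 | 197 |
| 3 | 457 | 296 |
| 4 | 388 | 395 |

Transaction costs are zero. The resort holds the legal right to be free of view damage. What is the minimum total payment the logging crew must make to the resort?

Efficient level: marginal profit ≥ marginal view damage through level 3, so k* = 3.
With the resort holding the right, the logging crew must at least compensate total damage at k*: 98 + 197 + 296 = 591.

£591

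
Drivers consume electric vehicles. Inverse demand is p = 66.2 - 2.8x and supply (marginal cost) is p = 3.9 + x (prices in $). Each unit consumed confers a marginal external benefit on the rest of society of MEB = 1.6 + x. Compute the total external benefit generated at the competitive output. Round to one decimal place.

$160.6

Market equilibrium (private): 3.9 + x = 66.2 - 2.8x → x_m = 16.3947.
Total external benefit = ∫₀^{x_m} (1.6 + 1.0x) dx = 1.6×16.3947 + ½×1.0×16.3947² = 160.6246.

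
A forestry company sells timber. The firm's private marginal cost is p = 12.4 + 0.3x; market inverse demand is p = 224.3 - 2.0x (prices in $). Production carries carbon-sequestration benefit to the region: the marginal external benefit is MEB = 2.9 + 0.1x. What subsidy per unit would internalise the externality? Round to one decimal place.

subsidy = $12.7 per unit

Social marginal cost = private MC − MEB = 9.5 + 0.2x.
Set SMC = demand: 9.5 + 0.2x = 224.3 - 2.0x → x* = 97.6364.
The Pigouvian subsidy equals MEB at x*: 2.9 + 0.1×97.6364 = 12.6636.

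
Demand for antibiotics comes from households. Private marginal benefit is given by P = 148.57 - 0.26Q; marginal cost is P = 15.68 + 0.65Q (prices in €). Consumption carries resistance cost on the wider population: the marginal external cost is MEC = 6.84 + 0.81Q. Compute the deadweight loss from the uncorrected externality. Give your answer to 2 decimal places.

DWL = €4551.36

Market equilibrium (private): 15.68 + 0.65Q = 148.57 - 0.26Q → Q_m = 146.0330.
Social marginal benefit = demand − MEC = 141.73 - 1.07Q.
Set SMB = MC: 141.73 - 1.07Q = 15.68 + 0.65Q → Q* = 73.2849.
Between Q* and Q_m the wedge MC − SMB runs linearly from 0 to MEC(Q_m), so the loss is a triangle.
DWL = ½ × 72.7481 × 125.1267 = 4551.3648.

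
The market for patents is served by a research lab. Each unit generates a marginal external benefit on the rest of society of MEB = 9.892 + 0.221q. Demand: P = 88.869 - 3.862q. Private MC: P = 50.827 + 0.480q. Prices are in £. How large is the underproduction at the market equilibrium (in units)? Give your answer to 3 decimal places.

Market equilibrium (private): 50.827 + 0.480q = 88.869 - 3.862q → q_m = 8.7614.
Social marginal cost = private MC − MEB = 40.935 + 0.259q.
Set SMC = demand: 40.935 + 0.259q = 88.869 - 3.862q → q* = 11.6316.
Gap = |8.7614 − 11.6316| = 2.8702.

2.870 units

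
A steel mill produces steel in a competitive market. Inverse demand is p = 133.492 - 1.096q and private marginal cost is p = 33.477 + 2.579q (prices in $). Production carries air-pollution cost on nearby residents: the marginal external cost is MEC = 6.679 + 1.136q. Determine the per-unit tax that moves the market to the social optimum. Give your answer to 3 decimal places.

Social marginal cost = private MC + MEC = 40.156 + 3.715q.
Set SMC = demand: 40.156 + 3.715q = 133.492 - 1.096q → q* = 19.4005.
The Pigouvian tax equals MEC at q*: 6.679 + 1.136×19.4005 = 28.7180.

tax = $28.718 per unit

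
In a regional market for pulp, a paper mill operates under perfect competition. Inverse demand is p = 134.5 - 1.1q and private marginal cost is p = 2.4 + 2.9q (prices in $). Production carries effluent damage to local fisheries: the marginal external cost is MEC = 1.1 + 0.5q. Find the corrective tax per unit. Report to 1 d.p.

Social marginal cost = private MC + MEC = 3.5 + 3.4q.
Set SMC = demand: 3.5 + 3.4q = 134.5 - 1.1q → q* = 29.1111.
The Pigouvian tax equals MEC at q*: 1.1 + 0.5×29.1111 = 15.6556.

tax = $15.7 per unit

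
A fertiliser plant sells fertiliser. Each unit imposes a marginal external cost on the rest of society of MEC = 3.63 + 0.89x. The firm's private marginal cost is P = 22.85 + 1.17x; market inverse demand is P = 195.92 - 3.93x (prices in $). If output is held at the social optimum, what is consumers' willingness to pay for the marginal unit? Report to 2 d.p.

P = $84.75

Social marginal cost = private MC + MEC = 26.48 + 2.06x.
Set SMC = demand: 26.48 + 2.06x = 195.92 - 3.93x → x* = 28.2871.
Consumer price on the demand curve at x*: 195.92 − 3.93×28.2871 = 84.7517.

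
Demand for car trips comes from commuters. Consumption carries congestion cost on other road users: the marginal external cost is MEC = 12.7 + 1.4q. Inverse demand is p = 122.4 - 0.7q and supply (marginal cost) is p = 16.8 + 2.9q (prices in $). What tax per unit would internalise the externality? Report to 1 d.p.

tax = $38.7 per unit

Social marginal benefit = demand − MEC = 109.7 - 2.1q.
Set SMB = MC: 109.7 - 2.1q = 16.8 + 2.9q → q* = 18.5800.
The Pigouvian tax equals MEC at q*: 12.7 + 1.4×18.5800 = 38.7120.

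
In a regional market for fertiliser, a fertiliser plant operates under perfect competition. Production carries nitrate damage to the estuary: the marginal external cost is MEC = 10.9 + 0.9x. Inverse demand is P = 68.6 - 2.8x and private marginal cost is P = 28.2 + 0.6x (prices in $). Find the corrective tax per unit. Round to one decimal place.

Social marginal cost = private MC + MEC = 39.1 + 1.5x.
Set SMC = demand: 39.1 + 1.5x = 68.6 - 2.8x → x* = 6.8605.
The Pigouvian tax equals MEC at x*: 10.9 + 0.9×6.8605 = 17.0745.

tax = $17.1 per unit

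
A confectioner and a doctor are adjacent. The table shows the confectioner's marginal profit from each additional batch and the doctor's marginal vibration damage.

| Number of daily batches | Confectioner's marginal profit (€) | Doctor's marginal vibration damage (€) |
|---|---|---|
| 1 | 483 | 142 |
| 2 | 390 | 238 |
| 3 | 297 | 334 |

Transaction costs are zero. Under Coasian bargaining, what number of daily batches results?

2

Bargaining reaches the level where marginal profit last exceeds marginal vibration damage.
That holds through level 2 (390 ≥ 238) but not at 3 (297 < 334).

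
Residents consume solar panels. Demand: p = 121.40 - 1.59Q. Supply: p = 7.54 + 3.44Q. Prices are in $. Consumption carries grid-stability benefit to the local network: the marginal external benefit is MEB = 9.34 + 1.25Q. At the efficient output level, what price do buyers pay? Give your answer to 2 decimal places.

Social marginal benefit = demand + MEB = 130.74 - 0.34Q.
Set SMB = MC: 130.74 - 0.34Q = 7.54 + 3.44Q → Q* = 32.5926.
Consumer price on the demand curve at Q*: 121.40 − 1.59×32.5926 = 69.5778.

P = $69.58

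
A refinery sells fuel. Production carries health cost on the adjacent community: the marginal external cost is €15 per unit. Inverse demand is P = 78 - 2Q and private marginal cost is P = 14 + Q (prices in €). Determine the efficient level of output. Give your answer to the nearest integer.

Q* = 16

Social marginal cost = private MC + MEC = 29 + Q.
Set SMC = demand: 29 + Q = 78 - 2Q → Q* = 16.3333.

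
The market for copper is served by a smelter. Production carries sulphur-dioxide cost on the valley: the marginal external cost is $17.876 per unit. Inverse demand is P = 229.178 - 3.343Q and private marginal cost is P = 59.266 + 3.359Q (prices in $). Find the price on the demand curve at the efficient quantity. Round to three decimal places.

Social marginal cost = private MC + MEC = 77.142 + 3.359Q.
Set SMC = demand: 77.142 + 3.359Q = 229.178 - 3.343Q → Q* = 22.6852.
Consumer price on the demand curve at Q*: 229.178 − 3.343×22.6852 = 153.3414.

P = $153.341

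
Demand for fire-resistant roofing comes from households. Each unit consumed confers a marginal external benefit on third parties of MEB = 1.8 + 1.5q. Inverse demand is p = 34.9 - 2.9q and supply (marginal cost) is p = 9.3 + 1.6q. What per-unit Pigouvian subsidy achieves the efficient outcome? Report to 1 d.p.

subsidy = 15.5 per unit

Social marginal benefit = demand + MEB = 36.7 - 1.4q.
Set SMB = MC: 36.7 - 1.4q = 9.3 + 1.6q → q* = 9.1333.
The Pigouvian subsidy equals MEB at q*: 1.8 + 1.5×9.1333 = 15.5000.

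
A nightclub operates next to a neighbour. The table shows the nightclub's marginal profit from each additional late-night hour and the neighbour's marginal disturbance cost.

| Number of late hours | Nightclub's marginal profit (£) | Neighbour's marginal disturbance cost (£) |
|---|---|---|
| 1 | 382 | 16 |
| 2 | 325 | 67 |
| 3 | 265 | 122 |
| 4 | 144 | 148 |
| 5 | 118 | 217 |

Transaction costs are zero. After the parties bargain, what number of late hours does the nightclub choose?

Bargaining reaches the level where marginal profit last exceeds marginal disturbance cost.
That holds through level 3 (265 ≥ 122) but not at 4 (144 < 148).

3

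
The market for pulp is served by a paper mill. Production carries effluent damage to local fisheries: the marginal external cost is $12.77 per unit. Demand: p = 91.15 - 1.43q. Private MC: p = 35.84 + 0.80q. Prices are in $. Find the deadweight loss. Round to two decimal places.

Market equilibrium (private): 35.84 + 0.80q = 91.15 - 1.43q → q_m = 24.8027.
Social marginal cost = private MC + MEC = 48.61 + 0.80q.
Set SMC = demand: 48.61 + 0.80q = 91.15 - 1.43q → q* = 19.0762.
Between q* and q_m the wedge SMC − demand runs linearly from 0 to MEC(q_m), so the loss is a triangle.
DWL = ½ × 5.7265 × 12.7700 = 36.5637.

DWL = $36.56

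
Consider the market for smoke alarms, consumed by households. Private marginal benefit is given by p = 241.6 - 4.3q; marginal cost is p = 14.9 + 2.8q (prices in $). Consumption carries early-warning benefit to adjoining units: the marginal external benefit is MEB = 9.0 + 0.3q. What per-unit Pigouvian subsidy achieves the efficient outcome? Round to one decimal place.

subsidy = $19.4 per unit

Social marginal benefit = demand + MEB = 250.6 - 4.0q.
Set SMB = MC: 250.6 - 4.0q = 14.9 + 2.8q → q* = 34.6618.
The Pigouvian subsidy equals MEB at q*: 9.0 + 0.3×34.6618 = 19.3985.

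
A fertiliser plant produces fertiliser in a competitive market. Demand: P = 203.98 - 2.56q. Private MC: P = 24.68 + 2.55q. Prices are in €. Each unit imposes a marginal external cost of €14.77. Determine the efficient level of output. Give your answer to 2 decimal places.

Social marginal cost = private MC + MEC = 39.45 + 2.55q.
Set SMC = demand: 39.45 + 2.55q = 203.98 - 2.56q → q* = 32.1977.

q* = 32.20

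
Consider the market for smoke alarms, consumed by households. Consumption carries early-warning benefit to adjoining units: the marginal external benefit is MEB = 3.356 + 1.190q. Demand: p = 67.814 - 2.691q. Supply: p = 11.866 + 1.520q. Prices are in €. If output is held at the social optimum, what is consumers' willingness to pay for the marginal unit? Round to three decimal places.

P = €14.988

Social marginal benefit = demand + MEB = 71.170 - 1.501q.
Set SMB = MC: 71.170 - 1.501q = 11.866 + 1.520q → q* = 19.6306.
Consumer price on the demand curve at q*: 67.814 − 2.691×19.6306 = 14.9881.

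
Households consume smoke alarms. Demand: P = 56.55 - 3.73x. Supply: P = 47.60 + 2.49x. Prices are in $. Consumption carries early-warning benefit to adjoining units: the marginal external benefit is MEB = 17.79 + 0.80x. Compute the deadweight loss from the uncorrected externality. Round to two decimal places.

Market equilibrium (private): 47.60 + 2.49x = 56.55 - 3.73x → x_m = 1.4389.
Social marginal benefit = demand + MEB = 74.34 - 2.93x.
Set SMB = MC: 74.34 - 2.93x = 47.60 + 2.49x → x* = 4.9336.
Between x* and x_m the wedge SMB − MC runs linearly from 0 to MEB(x_m), so the loss is a triangle.
DWL = ½ × 3.4947 × 18.9411 = 33.0967.

DWL = $33.10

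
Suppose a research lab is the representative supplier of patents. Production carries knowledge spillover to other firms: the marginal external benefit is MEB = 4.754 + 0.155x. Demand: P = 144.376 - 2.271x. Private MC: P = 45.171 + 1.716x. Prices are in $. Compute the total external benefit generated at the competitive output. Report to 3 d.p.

Market equilibrium (private): 45.171 + 1.716x = 144.376 - 2.271x → x_m = 24.8821.
Total external benefit = ∫₀^{x_m} (4.754 + 0.155x) dx = 4.754×24.8821 + ½×0.155×24.8821² = 166.2712.

$166.271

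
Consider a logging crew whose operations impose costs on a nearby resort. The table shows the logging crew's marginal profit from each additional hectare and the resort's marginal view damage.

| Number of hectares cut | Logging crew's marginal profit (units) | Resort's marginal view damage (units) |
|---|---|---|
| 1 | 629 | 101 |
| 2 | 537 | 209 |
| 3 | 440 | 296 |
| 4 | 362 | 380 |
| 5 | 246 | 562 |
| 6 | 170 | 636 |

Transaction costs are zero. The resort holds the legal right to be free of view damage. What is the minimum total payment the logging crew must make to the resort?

Efficient level: marginal profit ≥ marginal view damage through level 3, so k* = 3.
With the resort holding the right, the logging crew must at least compensate total damage at k*: 101 + 209 + 296 = 606.

606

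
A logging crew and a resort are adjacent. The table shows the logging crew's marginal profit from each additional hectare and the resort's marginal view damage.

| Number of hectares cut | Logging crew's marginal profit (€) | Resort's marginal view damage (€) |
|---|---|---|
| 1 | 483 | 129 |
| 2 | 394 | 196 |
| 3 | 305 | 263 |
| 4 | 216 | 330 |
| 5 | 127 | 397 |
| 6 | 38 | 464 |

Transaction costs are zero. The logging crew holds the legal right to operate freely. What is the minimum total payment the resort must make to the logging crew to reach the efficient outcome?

€381

Left alone the logging crew would choose level 6 (marginal profit stays positive).
Efficient level: k* = 3 (marginal profit ≥ marginal view damage through 3).
The resort must at least cover the logging crew's forgone profit from cutting 6→3: 216 + 127 + 38 = 381.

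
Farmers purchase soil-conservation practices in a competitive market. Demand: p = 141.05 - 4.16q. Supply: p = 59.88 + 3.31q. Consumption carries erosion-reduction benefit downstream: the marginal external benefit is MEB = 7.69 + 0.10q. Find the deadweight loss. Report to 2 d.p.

DWL = 5.23

Market equilibrium (private): 59.88 + 3.31q = 141.05 - 4.16q → q_m = 10.8661.
Social marginal benefit = demand + MEB = 148.74 - 4.06q.
Set SMB = MC: 148.74 - 4.06q = 59.88 + 3.31q → q* = 12.0570.
The welfare-loss triangle has base |q_m − q*| and height MEB(q_m) (the vertical gap between SMB and MC is zero at q* and MEB at q_m).
DWL = ½ × 1.1909 × 8.7766 = 5.2260.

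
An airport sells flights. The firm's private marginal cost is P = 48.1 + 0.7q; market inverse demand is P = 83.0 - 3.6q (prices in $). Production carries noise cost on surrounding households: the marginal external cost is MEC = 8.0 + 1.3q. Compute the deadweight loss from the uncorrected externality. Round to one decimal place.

Market equilibrium (private): 48.1 + 0.7q = 83.0 - 3.6q → q_m = 8.1163.
Social marginal cost = private MC + MEC = 56.1 + 2.0q.
Set SMC = demand: 56.1 + 2.0q = 83.0 - 3.6q → q* = 4.8036.
Between q* and q_m the wedge SMC − demand runs linearly from 0 to MEC(q_m), so the loss is a triangle.
DWL = ½ × 3.3127 × 18.5512 = 30.7273.

DWL = $30.7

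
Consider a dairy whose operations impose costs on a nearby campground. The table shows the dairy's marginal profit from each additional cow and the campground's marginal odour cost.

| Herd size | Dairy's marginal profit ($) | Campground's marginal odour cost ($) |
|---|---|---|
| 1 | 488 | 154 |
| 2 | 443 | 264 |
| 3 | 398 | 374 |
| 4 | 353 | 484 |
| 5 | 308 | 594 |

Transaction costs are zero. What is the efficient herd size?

3

Bargaining reaches the level where marginal profit last exceeds marginal odour cost.
That holds through level 3 (398 ≥ 374) but not at 4 (353 < 484).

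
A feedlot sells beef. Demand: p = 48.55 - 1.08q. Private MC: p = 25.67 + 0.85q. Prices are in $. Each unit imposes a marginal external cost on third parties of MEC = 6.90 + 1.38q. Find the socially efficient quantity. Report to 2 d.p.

Social marginal cost = private MC + MEC = 32.57 + 2.23q.
Set SMC = demand: 32.57 + 2.23q = 48.55 - 1.08q → q* = 4.8278.

q* = 4.83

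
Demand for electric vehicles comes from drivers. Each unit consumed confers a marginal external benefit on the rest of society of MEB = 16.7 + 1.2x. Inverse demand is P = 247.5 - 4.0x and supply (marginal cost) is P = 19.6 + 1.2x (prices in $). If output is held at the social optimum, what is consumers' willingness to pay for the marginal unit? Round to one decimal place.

Social marginal benefit = demand + MEB = 264.2 - 2.8x.
Set SMB = MC: 264.2 - 2.8x = 19.6 + 1.2x → x* = 61.1500.
Consumer price on the demand curve at x*: 247.5 − 4.0×61.1500 = 2.9000.

P = $2.9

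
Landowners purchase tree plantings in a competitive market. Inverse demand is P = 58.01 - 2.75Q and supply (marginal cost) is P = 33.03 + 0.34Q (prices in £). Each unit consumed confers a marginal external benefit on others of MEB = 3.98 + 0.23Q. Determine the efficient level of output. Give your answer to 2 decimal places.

Social marginal benefit = demand + MEB = 61.99 - 2.52Q.
Set SMB = MC: 61.99 - 2.52Q = 33.03 + 0.34Q → Q* = 10.1259.

Q* = 10.13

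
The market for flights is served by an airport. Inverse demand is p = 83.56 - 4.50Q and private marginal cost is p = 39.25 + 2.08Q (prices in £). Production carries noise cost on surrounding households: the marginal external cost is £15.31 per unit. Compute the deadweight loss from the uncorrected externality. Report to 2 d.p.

DWL = £17.81

Market equilibrium (private): 39.25 + 2.08Q = 83.56 - 4.50Q → Q_m = 6.7340.
Social marginal cost = private MC + MEC = 54.56 + 2.08Q.
Set SMC = demand: 54.56 + 2.08Q = 83.56 - 4.50Q → Q* = 4.4073.
Height of the DWL triangle at Q_m is SMC(Q_m) − demand(Q_m) = MEC(Q_m) = 15.3100.
DWL = ½ × 2.3267 × 15.3100 = 17.8109.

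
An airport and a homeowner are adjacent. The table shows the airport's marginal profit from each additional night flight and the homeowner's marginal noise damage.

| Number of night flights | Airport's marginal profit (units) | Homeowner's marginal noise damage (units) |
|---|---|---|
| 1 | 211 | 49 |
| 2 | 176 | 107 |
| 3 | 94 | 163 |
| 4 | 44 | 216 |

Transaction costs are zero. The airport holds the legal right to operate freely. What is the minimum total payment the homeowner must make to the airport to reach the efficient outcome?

138

Left alone the airport would choose level 4 (marginal profit stays positive).
Efficient level: k* = 2 (marginal profit ≥ marginal noise damage through 2).
The homeowner must at least cover the airport's forgone profit from cutting 4→2: 94 + 44 = 138.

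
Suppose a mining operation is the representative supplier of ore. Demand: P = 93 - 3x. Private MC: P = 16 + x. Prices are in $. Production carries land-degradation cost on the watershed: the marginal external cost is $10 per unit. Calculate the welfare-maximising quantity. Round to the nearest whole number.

x* = 17

Social marginal cost = private MC + MEC = 26 + x.
Set SMC = demand: 26 + x = 93 - 3x → x* = 16.7500.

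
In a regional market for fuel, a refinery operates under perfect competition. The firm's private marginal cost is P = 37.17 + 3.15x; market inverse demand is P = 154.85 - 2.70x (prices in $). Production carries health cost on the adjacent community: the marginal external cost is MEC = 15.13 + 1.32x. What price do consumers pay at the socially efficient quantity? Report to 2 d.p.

P = $116.23

Social marginal cost = private MC + MEC = 52.30 + 4.47x.
Set SMC = demand: 52.30 + 4.47x = 154.85 - 2.70x → x* = 14.3026.
Consumer price on the demand curve at x*: 154.85 − 2.70×14.3026 = 116.2330.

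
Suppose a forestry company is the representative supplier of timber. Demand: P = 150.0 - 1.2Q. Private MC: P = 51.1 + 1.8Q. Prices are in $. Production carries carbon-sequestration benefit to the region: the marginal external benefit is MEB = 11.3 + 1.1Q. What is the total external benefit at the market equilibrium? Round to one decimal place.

$970.3

Market equilibrium (private): 51.1 + 1.8Q = 150.0 - 1.2Q → Q_m = 32.9667.
Total external benefit = ∫₀^{Q_m} (11.3 + 1.1Q) dQ = 11.3×32.9667 + ½×1.1×32.9667² = 970.2655.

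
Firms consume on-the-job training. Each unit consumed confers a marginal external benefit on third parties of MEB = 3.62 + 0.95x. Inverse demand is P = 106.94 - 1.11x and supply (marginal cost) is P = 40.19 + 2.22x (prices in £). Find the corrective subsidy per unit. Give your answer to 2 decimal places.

subsidy = £31.71 per unit

Social marginal benefit = demand + MEB = 110.56 - 0.16x.
Set SMB = MC: 110.56 - 0.16x = 40.19 + 2.22x → x* = 29.5672.
The Pigouvian subsidy equals MEB at x*: 3.62 + 0.95×29.5672 = 31.7088.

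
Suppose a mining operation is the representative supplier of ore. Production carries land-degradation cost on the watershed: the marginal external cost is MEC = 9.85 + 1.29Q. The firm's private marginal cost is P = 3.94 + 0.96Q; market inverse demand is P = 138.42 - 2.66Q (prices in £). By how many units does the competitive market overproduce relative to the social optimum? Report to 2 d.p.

Market equilibrium (private): 3.94 + 0.96Q = 138.42 - 2.66Q → Q_m = 37.1492.
Social marginal cost = private MC + MEC = 13.79 + 2.25Q.
Set SMC = demand: 13.79 + 2.25Q = 138.42 - 2.66Q → Q* = 25.3829.
Gap = |37.1492 − 25.3829| = 11.7663.

11.77 units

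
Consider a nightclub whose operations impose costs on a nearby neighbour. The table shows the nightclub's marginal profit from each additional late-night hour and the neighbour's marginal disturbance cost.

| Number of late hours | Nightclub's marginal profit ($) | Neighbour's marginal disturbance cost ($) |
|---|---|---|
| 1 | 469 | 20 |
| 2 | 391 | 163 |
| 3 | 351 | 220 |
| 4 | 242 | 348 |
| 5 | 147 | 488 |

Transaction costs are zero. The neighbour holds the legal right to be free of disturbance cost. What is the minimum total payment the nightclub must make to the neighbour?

$403

Efficient level: marginal profit ≥ marginal disturbance cost through level 3, so k* = 3.
With the neighbour holding the right, the nightclub must at least compensate total damage at k*: 20 + 163 + 220 = 403.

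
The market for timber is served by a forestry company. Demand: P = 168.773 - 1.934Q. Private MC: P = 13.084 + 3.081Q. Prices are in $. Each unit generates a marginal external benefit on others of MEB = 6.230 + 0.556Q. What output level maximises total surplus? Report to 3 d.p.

Social marginal cost = private MC − MEB = 6.854 + 2.525Q.
Set SMC = demand: 6.854 + 2.525Q = 168.773 - 1.934Q → Q* = 36.3129.

Q* = 36.313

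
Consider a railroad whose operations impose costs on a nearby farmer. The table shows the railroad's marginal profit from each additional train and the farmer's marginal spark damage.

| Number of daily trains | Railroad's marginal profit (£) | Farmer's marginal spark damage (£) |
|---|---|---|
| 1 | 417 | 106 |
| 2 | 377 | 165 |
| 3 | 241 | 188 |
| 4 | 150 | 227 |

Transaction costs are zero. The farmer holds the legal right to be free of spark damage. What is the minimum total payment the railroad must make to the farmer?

Efficient level: marginal profit ≥ marginal spark damage through level 3, so k* = 3.
With the farmer holding the right, the railroad must at least compensate total damage at k*: 106 + 165 + 188 = 459.

£459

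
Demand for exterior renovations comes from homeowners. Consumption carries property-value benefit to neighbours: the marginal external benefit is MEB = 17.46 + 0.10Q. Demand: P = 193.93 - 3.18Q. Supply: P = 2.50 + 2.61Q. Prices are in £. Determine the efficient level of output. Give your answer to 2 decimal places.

Social marginal benefit = demand + MEB = 211.39 - 3.08Q.
Set SMB = MC: 211.39 - 3.08Q = 2.50 + 2.61Q → Q* = 36.7118.

Q* = 36.71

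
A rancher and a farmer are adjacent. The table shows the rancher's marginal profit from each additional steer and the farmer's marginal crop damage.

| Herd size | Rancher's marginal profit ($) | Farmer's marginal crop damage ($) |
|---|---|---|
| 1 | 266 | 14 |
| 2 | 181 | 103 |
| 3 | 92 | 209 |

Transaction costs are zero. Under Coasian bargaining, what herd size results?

Bargaining reaches the level where marginal profit last exceeds marginal crop damage.
That holds through level 2 (181 ≥ 103) but not at 3 (92 < 209).

2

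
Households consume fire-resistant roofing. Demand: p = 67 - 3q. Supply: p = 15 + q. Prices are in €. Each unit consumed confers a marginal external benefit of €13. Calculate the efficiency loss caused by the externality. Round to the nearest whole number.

DWL = €21

Market equilibrium (private): 15 + q = 67 - 3q → q_m = 13.0000.
Social marginal benefit = demand + MEB = 80 - 3q.
Set SMB = MC: 80 - 3q = 15 + q → q* = 16.2500.
Between q* and q_m the wedge SMB − MC runs linearly from 0 to MEB(q_m), so the loss is a triangle.
DWL = ½ × 3.2500 × 13.0000 = 21.1250.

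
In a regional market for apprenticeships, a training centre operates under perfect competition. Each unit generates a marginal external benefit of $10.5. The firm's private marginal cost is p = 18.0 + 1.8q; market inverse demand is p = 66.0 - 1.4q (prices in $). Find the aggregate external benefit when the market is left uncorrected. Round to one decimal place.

Market equilibrium (private): 18.0 + 1.8q = 66.0 - 1.4q → q_m = 15.0000.
Total external benefit = MEB × q_m = 10.5 × 15.0000 = 157.5000.

$157.5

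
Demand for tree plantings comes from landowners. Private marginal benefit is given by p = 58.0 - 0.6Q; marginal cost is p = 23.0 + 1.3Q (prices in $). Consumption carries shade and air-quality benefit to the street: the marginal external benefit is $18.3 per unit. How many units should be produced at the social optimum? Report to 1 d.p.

Q* = 28.1

Social marginal benefit = demand + MEB = 76.3 - 0.6Q.
Set SMB = MC: 76.3 - 0.6Q = 23.0 + 1.3Q → Q* = 28.0526.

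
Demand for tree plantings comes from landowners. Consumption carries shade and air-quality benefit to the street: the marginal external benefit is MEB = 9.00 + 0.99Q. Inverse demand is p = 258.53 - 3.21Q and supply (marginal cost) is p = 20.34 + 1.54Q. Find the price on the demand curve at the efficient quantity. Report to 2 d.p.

Social marginal benefit = demand + MEB = 267.53 - 2.22Q.
Set SMB = MC: 267.53 - 2.22Q = 20.34 + 1.54Q → Q* = 65.7420.
Consumer price on the demand curve at Q*: 258.53 − 3.21×65.7420 = 47.4982.

P = 47.50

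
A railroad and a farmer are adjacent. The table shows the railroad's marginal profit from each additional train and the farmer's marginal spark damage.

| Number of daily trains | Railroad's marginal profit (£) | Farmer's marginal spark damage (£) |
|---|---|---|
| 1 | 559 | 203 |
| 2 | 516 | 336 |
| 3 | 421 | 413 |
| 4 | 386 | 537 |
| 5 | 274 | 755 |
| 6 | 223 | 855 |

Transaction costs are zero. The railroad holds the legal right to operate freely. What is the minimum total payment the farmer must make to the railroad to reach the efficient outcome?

£883

Left alone the railroad would choose level 6 (marginal profit stays positive).
Efficient level: k* = 3 (marginal profit ≥ marginal spark damage through 3).
The farmer must at least cover the railroad's forgone profit from cutting 6→3: 386 + 274 + 223 = 883.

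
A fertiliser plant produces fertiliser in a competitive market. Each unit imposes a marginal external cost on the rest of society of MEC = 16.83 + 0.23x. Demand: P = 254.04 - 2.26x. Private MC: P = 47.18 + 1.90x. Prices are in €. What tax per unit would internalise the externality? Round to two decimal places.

Social marginal cost = private MC + MEC = 64.01 + 2.13x.
Set SMC = demand: 64.01 + 2.13x = 254.04 - 2.26x → x* = 43.2870.
The Pigouvian tax equals MEC at x*: 16.83 + 0.23×43.2870 = 26.7860.

tax = €26.79 per unit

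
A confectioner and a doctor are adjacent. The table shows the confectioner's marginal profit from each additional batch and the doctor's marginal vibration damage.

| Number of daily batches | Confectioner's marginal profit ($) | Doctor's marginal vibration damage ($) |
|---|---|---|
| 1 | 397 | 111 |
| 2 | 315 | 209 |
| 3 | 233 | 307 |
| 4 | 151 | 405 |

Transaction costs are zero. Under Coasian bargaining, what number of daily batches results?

Bargaining reaches the level where marginal profit last exceeds marginal vibration damage.
That holds through level 2 (315 ≥ 209) but not at 3 (233 < 307).

2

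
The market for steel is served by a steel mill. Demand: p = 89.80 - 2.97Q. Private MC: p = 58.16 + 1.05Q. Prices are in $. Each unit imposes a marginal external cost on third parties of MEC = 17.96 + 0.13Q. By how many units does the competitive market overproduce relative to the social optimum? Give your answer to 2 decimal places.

4.57 units

Market equilibrium (private): 58.16 + 1.05Q = 89.80 - 2.97Q → Q_m = 7.8706.
Social marginal cost = private MC + MEC = 76.12 + 1.18Q.
Set SMC = demand: 76.12 + 1.18Q = 89.80 - 2.97Q → Q* = 3.2964.
Gap = |7.8706 − 3.2964| = 4.5742.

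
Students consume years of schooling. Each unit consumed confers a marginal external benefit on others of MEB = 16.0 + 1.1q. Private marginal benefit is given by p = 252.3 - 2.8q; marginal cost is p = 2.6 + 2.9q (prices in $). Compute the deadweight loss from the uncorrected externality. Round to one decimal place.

Market equilibrium (private): 2.6 + 2.9q = 252.3 - 2.8q → q_m = 43.8070.
Social marginal benefit = demand + MEB = 268.3 - 1.7q.
Set SMB = MC: 268.3 - 1.7q = 2.6 + 2.9q → q* = 57.7609.
Between q* and q_m the wedge SMB − MC runs linearly from 0 to MEB(q_m), so the loss is a triangle.
DWL = ½ × 13.9539 × 64.1877 = 447.8344.

DWL = $447.8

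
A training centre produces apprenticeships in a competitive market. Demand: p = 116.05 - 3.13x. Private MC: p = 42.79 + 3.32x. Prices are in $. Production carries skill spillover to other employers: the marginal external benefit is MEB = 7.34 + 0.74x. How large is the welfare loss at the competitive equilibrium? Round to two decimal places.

Market equilibrium (private): 42.79 + 3.32x = 116.05 - 3.13x → x_m = 11.3581.
Social marginal cost = private MC − MEB = 35.45 + 2.58x.
Set SMC = demand: 35.45 + 2.58x = 116.05 - 3.13x → x* = 14.1156.
Height of the DWL triangle at x_m is demand(x_m) − SMC(x_m) = MEB(x_m) = 15.7450.
DWL = ½ × 2.7575 × 15.7450 = 21.7084.

DWL = $21.71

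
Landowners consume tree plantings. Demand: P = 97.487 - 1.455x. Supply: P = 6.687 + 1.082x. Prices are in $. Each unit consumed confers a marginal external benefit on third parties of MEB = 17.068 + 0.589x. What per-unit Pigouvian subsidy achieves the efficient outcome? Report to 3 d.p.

subsidy = $49.683 per unit

Social marginal benefit = demand + MEB = 114.555 - 0.866x.
Set SMB = MC: 114.555 - 0.866x = 6.687 + 1.082x → x* = 55.3737.
The Pigouvian subsidy equals MEB at x*: 17.068 + 0.589×55.3737 = 49.6831.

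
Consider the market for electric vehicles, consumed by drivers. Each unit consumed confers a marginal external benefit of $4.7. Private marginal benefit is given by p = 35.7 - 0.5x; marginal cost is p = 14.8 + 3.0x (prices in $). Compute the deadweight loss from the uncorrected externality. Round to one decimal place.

DWL = $3.2

Market equilibrium (private): 14.8 + 3.0x = 35.7 - 0.5x → x_m = 5.9714.
Social marginal benefit = demand + MEB = 40.4 - 0.5x.
Set SMB = MC: 40.4 - 0.5x = 14.8 + 3.0x → x* = 7.3143.
Between x* and x_m the wedge SMB − MC runs linearly from 0 to MEB(x_m), so the loss is a triangle.
DWL = ½ × 1.3429 × 4.7000 = 3.1558.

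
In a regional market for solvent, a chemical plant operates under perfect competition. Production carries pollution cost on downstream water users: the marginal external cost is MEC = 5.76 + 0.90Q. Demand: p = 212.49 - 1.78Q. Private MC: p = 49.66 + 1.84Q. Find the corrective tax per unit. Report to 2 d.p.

tax = 37.04 per unit

Social marginal cost = private MC + MEC = 55.42 + 2.74Q.
Set SMC = demand: 55.42 + 2.74Q = 212.49 - 1.78Q → Q* = 34.7500.
The Pigouvian tax equals MEC at Q*: 5.76 + 0.90×34.7500 = 37.0350.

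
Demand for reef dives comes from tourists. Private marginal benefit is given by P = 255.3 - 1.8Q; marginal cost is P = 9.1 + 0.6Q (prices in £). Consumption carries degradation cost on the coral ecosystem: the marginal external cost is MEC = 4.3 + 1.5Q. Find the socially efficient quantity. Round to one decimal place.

Social marginal benefit = demand − MEC = 251.0 - 3.3Q.
Set SMB = MC: 251.0 - 3.3Q = 9.1 + 0.6Q → Q* = 62.0256.

Q* = 62.0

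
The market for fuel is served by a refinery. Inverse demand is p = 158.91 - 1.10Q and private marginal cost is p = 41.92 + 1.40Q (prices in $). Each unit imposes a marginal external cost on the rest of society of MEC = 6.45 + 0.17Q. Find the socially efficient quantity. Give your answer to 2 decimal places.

Q* = 41.40

Social marginal cost = private MC + MEC = 48.37 + 1.57Q.
Set SMC = demand: 48.37 + 1.57Q = 158.91 - 1.10Q → Q* = 41.4007.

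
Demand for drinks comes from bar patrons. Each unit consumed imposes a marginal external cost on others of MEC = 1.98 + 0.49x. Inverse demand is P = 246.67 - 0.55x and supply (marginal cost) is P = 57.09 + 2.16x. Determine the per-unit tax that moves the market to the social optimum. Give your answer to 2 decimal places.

tax = 30.71 per unit

Social marginal benefit = demand − MEC = 244.69 - 1.04x.
Set SMB = MC: 244.69 - 1.04x = 57.09 + 2.16x → x* = 58.6250.
The Pigouvian tax equals MEC at x*: 1.98 + 0.49×58.6250 = 30.7063.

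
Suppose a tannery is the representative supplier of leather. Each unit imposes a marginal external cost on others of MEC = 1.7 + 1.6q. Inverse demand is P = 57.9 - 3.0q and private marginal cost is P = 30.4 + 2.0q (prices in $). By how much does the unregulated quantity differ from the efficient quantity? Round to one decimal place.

1.6 units

Market equilibrium (private): 30.4 + 2.0q = 57.9 - 3.0q → q_m = 5.5000.
Social marginal cost = private MC + MEC = 32.1 + 3.6q.
Set SMC = demand: 32.1 + 3.6q = 57.9 - 3.0q → q* = 3.9091.
Gap = |5.5000 − 3.9091| = 1.5909.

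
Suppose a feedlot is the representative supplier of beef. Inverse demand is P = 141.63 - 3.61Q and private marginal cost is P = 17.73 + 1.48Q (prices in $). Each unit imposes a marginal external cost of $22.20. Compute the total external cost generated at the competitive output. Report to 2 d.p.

Market equilibrium (private): 17.73 + 1.48Q = 141.63 - 3.61Q → Q_m = 24.3418.
Total external cost = MEC × Q_m = 22.20 × 24.3418 = 540.3880.

$540.39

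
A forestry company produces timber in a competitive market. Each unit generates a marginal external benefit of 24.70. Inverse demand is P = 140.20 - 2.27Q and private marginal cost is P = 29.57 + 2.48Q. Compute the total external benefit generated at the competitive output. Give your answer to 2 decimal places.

575.28

Market equilibrium (private): 29.57 + 2.48Q = 140.20 - 2.27Q → Q_m = 23.2905.
Total external benefit = MEB × Q_m = 24.70 × 23.2905 = 575.2754.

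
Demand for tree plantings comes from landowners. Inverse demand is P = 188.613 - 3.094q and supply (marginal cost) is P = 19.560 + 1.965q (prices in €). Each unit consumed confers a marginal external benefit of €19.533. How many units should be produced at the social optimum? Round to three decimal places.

q* = 37.277

Social marginal benefit = demand + MEB = 208.146 - 3.094q.
Set SMB = MC: 208.146 - 3.094q = 19.560 + 1.965q → q* = 37.2773.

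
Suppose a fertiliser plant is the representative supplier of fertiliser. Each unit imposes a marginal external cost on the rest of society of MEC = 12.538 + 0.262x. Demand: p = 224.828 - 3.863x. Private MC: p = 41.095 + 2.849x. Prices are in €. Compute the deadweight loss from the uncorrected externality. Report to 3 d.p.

DWL = €27.852

Market equilibrium (private): 41.095 + 2.849x = 224.828 - 3.863x → x_m = 27.3738.
Social marginal cost = private MC + MEC = 53.633 + 3.111x.
Set SMC = demand: 53.633 + 3.111x = 224.828 - 3.863x → x* = 24.5476.
The welfare-loss triangle has base |x_m − x*| and height MEC(x_m) (the vertical gap between SMC and demand is zero at x* and MEC at x_m).
DWL = ½ × 2.8262 × 19.7099 = 27.8521.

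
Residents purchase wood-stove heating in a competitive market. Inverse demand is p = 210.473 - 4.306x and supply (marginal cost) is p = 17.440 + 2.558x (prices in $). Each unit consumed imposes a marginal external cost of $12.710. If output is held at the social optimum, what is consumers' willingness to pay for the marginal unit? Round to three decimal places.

Social marginal benefit = demand − MEC = 197.763 - 4.306x.
Set SMB = MC: 197.763 - 4.306x = 17.440 + 2.558x → x* = 26.2708.
Consumer price on the demand curve at x*: 210.473 − 4.306×26.2708 = 97.3509.

P = $97.351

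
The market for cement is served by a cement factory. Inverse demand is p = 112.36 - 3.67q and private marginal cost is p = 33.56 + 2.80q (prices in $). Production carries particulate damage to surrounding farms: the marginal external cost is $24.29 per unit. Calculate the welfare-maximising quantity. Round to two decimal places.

Social marginal cost = private MC + MEC = 57.85 + 2.80q.
Set SMC = demand: 57.85 + 2.80q = 112.36 - 3.67q → q* = 8.4250.

q* = 8.43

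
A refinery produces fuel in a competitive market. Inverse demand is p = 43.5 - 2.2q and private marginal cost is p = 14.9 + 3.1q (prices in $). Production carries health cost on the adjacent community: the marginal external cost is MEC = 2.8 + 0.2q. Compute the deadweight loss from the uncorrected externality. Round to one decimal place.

DWL = $1.4

Market equilibrium (private): 14.9 + 3.1q = 43.5 - 2.2q → q_m = 5.3962.
Social marginal cost = private MC + MEC = 17.7 + 3.3q.
Set SMC = demand: 17.7 + 3.3q = 43.5 - 2.2q → q* = 4.6909.
The loss is the area between SMC and demand from q* to q_m; with linear curves that's a triangle of height MEC(q_m).
DWL = ½ × 0.7053 × 3.8792 = 1.3680.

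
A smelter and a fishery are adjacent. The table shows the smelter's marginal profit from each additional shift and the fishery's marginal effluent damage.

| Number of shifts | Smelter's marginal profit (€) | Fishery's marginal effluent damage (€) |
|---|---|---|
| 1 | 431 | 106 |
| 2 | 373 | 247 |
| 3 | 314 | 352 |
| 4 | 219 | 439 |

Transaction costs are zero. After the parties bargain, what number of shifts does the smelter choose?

Bargaining reaches the level where marginal profit last exceeds marginal effluent damage.
That holds through level 2 (373 ≥ 247) but not at 3 (314 < 352).

2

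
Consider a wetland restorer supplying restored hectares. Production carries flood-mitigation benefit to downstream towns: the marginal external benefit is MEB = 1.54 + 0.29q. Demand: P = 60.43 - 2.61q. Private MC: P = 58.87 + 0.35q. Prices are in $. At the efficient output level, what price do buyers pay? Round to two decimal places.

Social marginal cost = private MC − MEB = 57.33 + 0.06q.
Set SMC = demand: 57.33 + 0.06q = 60.43 - 2.61q → q* = 1.1610.
Consumer price on the demand curve at q*: 60.43 − 2.61×1.1610 = 57.3998.

P = $57.40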